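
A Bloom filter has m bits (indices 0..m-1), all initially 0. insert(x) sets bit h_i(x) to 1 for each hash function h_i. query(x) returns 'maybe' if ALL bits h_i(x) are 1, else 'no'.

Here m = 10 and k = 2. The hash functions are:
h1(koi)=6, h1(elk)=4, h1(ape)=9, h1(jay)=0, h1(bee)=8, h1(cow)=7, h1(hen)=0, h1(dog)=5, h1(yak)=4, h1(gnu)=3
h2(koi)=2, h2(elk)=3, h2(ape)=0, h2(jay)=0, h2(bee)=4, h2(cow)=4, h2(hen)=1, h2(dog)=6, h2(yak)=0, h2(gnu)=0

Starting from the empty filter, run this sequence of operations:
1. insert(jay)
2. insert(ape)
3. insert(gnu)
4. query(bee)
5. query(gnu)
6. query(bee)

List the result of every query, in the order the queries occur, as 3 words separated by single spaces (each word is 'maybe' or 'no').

Answer: no maybe no

Derivation:
Start: bits=0000000000
Op 1: insert jay -> sets bits 0 -> bits=1000000000
Op 2: insert ape -> sets bits 0 9 -> bits=1000000001
Op 3: insert gnu -> sets bits 0 3 -> bits=1001000001
Op 4: query bee -> checks bit4=0, bit8=0 (has a 0) -> no
Op 5: query gnu -> checks bit0=1, bit3=1 (all 1) -> maybe
Op 6: query bee -> checks bit4=0, bit8=0 (has a 0) -> no
Query results in order: no maybe no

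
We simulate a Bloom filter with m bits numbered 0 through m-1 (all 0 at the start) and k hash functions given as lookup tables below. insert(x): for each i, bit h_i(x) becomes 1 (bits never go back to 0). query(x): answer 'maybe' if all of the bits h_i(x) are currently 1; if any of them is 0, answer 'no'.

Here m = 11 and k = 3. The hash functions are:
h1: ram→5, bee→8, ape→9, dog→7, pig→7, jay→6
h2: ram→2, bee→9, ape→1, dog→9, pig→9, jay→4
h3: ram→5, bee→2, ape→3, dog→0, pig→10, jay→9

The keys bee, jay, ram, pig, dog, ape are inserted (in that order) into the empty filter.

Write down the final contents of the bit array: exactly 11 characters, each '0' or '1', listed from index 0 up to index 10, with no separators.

Start: bits=00000000000
After insert 'bee': sets bits 2 8 9 -> bits=00100000110
After insert 'jay': sets bits 4 6 9 -> bits=00101010110
After insert 'ram': sets bits 2 5 -> bits=00101110110
After insert 'pig': sets bits 7 9 10 -> bits=00101111111
After insert 'dog': sets bits 0 7 9 -> bits=10101111111
After insert 'ape': sets bits 1 3 9 -> bits=11111111111

Answer: 11111111111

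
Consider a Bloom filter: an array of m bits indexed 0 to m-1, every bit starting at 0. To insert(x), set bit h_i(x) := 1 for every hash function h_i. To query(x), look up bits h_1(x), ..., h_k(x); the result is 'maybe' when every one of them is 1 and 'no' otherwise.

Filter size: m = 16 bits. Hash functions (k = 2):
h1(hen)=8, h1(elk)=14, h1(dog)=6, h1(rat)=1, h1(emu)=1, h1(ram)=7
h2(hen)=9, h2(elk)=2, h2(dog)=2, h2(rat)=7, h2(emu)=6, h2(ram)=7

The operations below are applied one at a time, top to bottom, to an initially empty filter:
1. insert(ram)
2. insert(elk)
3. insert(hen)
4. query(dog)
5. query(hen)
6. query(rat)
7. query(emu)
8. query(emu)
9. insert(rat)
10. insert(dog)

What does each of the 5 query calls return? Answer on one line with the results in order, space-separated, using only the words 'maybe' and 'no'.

Start: bits=0000000000000000
Op 1: insert ram -> sets bits 7 -> bits=0000000100000000
Op 2: insert elk -> sets bits 2 14 -> bits=0010000100000010
Op 3: insert hen -> sets bits 8 9 -> bits=0010000111000010
Op 4: query dog -> checks bit2=1, bit6=0 (has a 0) -> no
Op 5: query hen -> checks bit8=1, bit9=1 (all 1) -> maybe
Op 6: query rat -> checks bit1=0, bit7=1 (has a 0) -> no
Op 7: query emu -> checks bit1=0, bit6=0 (has a 0) -> no
Op 8: query emu -> checks bit1=0, bit6=0 (has a 0) -> no
Op 9: insert rat -> sets bits 1 7 -> bits=0110000111000010
Op 10: insert dog -> sets bits 2 6 -> bits=0110001111000010
Query results in order: no maybe no no no

Answer: no maybe no no no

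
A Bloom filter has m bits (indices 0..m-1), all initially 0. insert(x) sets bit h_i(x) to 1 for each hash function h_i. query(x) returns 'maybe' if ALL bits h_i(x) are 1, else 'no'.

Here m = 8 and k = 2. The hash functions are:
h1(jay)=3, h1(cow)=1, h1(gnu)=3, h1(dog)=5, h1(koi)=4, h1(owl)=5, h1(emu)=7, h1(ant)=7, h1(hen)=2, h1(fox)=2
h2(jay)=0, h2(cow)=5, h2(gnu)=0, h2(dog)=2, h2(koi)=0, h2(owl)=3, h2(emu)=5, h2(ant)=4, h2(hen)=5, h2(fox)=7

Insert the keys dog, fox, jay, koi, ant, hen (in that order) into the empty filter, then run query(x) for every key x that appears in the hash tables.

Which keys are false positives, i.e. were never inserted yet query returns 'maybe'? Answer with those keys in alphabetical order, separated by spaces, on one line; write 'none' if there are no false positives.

Answer: emu gnu owl

Derivation:
Start: bits=00000000
After insert 'dog': sets bits 2 5 -> bits=00100100
After insert 'fox': sets bits 2 7 -> bits=00100101
After insert 'jay': sets bits 0 3 -> bits=10110101
After insert 'koi': sets bits 0 4 -> bits=10111101
After insert 'ant': sets bits 4 7 -> bits=10111101
After insert 'hen': sets bits 2 5 -> bits=10111101
Not inserted: cow emu gnu owl — query each against bits=10111101:
query cow: checks bit1=0, bit5=1 (has a 0) -> no => not a false positive
query emu: checks bit5=1, bit7=1 (all 1) -> maybe => FALSE POSITIVE
query gnu: checks bit0=1, bit3=1 (all 1) -> maybe => FALSE POSITIVE
query owl: checks bit3=1, bit5=1 (all 1) -> maybe => FALSE POSITIVE
False positives (alphabetical): emu gnu owl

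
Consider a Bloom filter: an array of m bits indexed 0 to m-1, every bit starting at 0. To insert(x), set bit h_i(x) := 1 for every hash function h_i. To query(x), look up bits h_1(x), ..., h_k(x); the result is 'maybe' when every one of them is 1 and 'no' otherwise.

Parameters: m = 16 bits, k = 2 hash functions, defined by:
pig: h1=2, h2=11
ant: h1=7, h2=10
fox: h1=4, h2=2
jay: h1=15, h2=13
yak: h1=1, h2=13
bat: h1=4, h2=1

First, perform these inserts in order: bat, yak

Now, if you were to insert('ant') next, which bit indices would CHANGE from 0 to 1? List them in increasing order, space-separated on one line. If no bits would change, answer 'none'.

Answer: 7 10

Derivation:
Start: bits=0000000000000000
After insert 'bat': sets bits 1 4 -> bits=0100100000000000
After insert 'yak': sets bits 1 13 -> bits=0100100000000100
insert 'ant' would touch bits 7 10; currently bit7=0, bit10=0
Bits that are 0 among those (would change 0->1): 7 10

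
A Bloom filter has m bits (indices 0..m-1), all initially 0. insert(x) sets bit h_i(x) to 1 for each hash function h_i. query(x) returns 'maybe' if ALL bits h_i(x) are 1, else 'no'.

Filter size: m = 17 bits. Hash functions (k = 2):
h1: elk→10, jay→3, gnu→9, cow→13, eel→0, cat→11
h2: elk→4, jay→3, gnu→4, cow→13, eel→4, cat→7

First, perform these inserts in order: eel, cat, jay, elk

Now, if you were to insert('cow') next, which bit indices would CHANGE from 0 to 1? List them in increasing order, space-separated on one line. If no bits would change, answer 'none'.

Answer: 13

Derivation:
Start: bits=00000000000000000
After insert 'eel': sets bits 0 4 -> bits=10001000000000000
After insert 'cat': sets bits 7 11 -> bits=10001001000100000
After insert 'jay': sets bits 3 -> bits=10011001000100000
After insert 'elk': sets bits 4 10 -> bits=10011001001100000
insert 'cow' would touch bits 13; currently bit13=0
Bits that are 0 among those (would change 0->1): 13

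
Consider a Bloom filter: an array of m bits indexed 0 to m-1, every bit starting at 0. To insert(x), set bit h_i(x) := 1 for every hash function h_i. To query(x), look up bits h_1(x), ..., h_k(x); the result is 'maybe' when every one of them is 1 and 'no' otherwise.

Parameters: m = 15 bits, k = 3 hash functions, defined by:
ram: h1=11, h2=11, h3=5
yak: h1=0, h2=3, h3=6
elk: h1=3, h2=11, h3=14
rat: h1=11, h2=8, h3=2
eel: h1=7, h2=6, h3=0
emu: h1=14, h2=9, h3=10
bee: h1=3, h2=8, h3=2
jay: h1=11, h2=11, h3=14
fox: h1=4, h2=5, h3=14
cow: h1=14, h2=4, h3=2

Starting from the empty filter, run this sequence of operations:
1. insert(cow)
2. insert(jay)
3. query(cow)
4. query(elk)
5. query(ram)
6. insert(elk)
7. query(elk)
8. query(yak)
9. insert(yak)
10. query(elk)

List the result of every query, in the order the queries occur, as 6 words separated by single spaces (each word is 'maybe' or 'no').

Answer: maybe no no maybe no maybe

Derivation:
Start: bits=000000000000000
Op 1: insert cow -> sets bits 2 4 14 -> bits=001010000000001
Op 2: insert jay -> sets bits 11 14 -> bits=001010000001001
Op 3: query cow -> checks bit2=1, bit4=1, bit14=1 (all 1) -> maybe
Op 4: query elk -> checks bit3=0, bit11=1, bit14=1 (has a 0) -> no
Op 5: query ram -> checks bit5=0, bit11=1 (has a 0) -> no
Op 6: insert elk -> sets bits 3 11 14 -> bits=001110000001001
Op 7: query elk -> checks bit3=1, bit11=1, bit14=1 (all 1) -> maybe
Op 8: query yak -> checks bit0=0, bit3=1, bit6=0 (has a 0) -> no
Op 9: insert yak -> sets bits 0 3 6 -> bits=101110100001001
Op 10: query elk -> checks bit3=1, bit11=1, bit14=1 (all 1) -> maybe
Query results in order: maybe no no maybe no maybe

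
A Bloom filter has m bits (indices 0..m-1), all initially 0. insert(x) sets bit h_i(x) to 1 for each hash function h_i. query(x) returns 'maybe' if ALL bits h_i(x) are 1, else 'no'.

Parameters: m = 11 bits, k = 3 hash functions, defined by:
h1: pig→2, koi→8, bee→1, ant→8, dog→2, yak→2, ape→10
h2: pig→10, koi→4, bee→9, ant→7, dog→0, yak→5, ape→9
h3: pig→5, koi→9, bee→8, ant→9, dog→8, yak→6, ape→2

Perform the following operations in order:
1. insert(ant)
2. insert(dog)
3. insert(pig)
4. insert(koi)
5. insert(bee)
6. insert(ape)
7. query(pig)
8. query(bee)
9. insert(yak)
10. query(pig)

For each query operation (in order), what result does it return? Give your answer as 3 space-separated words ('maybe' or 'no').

Start: bits=00000000000
Op 1: insert ant -> sets bits 7 8 9 -> bits=00000001110
Op 2: insert dog -> sets bits 0 2 8 -> bits=10100001110
Op 3: insert pig -> sets bits 2 5 10 -> bits=10100101111
Op 4: insert koi -> sets bits 4 8 9 -> bits=10101101111
Op 5: insert bee -> sets bits 1 8 9 -> bits=11101101111
Op 6: insert ape -> sets bits 2 9 10 -> bits=11101101111
Op 7: query pig -> checks bit2=1, bit5=1, bit10=1 (all 1) -> maybe
Op 8: query bee -> checks bit1=1, bit8=1, bit9=1 (all 1) -> maybe
Op 9: insert yak -> sets bits 2 5 6 -> bits=11101111111
Op 10: query pig -> checks bit2=1, bit5=1, bit10=1 (all 1) -> maybe
Query results in order: maybe maybe maybe

Answer: maybe maybe maybe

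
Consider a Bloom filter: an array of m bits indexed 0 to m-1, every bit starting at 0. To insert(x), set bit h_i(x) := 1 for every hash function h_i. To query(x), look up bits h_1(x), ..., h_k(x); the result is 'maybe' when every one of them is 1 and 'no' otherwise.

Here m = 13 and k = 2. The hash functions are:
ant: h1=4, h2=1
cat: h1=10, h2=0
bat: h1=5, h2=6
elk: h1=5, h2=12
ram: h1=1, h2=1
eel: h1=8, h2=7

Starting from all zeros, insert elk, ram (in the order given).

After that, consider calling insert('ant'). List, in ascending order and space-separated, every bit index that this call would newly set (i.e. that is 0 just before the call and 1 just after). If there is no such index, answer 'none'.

Answer: 4

Derivation:
Start: bits=0000000000000
After insert 'elk': sets bits 5 12 -> bits=0000010000001
After insert 'ram': sets bits 1 -> bits=0100010000001
insert 'ant' would touch bits 1 4; currently bit1=1, bit4=0
Bits that are 0 among those (would change 0->1): 4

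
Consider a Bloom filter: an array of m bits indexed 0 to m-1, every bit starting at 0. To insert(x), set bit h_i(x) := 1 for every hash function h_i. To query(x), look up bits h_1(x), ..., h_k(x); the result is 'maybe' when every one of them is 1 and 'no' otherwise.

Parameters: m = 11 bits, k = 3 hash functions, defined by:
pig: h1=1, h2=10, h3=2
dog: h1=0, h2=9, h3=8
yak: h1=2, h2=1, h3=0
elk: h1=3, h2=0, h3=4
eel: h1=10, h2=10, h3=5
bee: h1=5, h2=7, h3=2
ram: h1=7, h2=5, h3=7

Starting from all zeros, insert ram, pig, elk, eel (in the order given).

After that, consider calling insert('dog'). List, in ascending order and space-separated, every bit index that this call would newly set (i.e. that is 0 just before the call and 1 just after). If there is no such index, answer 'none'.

Start: bits=00000000000
After insert 'ram': sets bits 5 7 -> bits=00000101000
After insert 'pig': sets bits 1 2 10 -> bits=01100101001
After insert 'elk': sets bits 0 3 4 -> bits=11111101001
After insert 'eel': sets bits 5 10 -> bits=11111101001
insert 'dog' would touch bits 0 8 9; currently bit0=1, bit8=0, bit9=0
Bits that are 0 among those (would change 0->1): 8 9

Answer: 8 9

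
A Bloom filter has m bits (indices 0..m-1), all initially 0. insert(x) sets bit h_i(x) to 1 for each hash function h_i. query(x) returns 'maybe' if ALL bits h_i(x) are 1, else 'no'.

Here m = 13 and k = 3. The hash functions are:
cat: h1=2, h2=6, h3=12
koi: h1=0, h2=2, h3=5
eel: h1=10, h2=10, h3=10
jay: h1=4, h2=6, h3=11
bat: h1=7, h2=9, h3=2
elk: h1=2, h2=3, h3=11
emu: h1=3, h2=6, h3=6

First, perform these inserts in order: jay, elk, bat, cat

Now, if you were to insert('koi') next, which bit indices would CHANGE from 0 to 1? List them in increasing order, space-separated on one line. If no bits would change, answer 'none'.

Start: bits=0000000000000
After insert 'jay': sets bits 4 6 11 -> bits=0000101000010
After insert 'elk': sets bits 2 3 11 -> bits=0011101000010
After insert 'bat': sets bits 2 7 9 -> bits=0011101101010
After insert 'cat': sets bits 2 6 12 -> bits=0011101101011
insert 'koi' would touch bits 0 2 5; currently bit0=0, bit2=1, bit5=0
Bits that are 0 among those (would change 0->1): 0 5

Answer: 0 5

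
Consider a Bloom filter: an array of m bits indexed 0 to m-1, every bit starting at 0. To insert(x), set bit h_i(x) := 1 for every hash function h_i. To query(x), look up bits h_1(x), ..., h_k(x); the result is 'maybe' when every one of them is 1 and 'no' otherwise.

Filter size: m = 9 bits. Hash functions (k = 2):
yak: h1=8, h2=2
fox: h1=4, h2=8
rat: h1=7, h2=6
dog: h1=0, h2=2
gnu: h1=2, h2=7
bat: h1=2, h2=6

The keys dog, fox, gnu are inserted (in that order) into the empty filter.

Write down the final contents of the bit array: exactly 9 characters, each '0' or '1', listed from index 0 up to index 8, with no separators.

Start: bits=000000000
After insert 'dog': sets bits 0 2 -> bits=101000000
After insert 'fox': sets bits 4 8 -> bits=101010001
After insert 'gnu': sets bits 2 7 -> bits=101010011

Answer: 101010011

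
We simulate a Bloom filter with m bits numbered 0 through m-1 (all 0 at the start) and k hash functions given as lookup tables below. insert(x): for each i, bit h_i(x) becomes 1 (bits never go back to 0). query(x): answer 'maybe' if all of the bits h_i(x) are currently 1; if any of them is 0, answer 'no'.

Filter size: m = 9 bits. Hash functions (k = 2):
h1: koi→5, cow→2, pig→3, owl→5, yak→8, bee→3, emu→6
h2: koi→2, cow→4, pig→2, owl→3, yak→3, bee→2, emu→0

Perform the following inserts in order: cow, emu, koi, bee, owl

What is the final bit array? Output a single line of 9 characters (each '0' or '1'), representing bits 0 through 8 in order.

Start: bits=000000000
After insert 'cow': sets bits 2 4 -> bits=001010000
After insert 'emu': sets bits 0 6 -> bits=101010100
After insert 'koi': sets bits 2 5 -> bits=101011100
After insert 'bee': sets bits 2 3 -> bits=101111100
After insert 'owl': sets bits 3 5 -> bits=101111100

Answer: 101111100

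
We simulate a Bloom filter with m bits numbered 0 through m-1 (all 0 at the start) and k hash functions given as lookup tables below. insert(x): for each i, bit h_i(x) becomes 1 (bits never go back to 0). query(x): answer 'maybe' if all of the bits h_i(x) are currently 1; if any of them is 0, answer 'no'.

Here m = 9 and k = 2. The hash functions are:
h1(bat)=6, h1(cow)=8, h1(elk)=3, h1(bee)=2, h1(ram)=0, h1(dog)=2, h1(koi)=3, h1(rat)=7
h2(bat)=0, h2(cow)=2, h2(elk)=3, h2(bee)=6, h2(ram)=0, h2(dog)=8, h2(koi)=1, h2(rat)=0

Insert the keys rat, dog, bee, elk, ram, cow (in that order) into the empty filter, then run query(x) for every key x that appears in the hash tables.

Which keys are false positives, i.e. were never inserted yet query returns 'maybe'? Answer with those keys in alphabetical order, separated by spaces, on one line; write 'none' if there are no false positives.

Answer: bat

Derivation:
Start: bits=000000000
After insert 'rat': sets bits 0 7 -> bits=100000010
After insert 'dog': sets bits 2 8 -> bits=101000011
After insert 'bee': sets bits 2 6 -> bits=101000111
After insert 'elk': sets bits 3 -> bits=101100111
After insert 'ram': sets bits 0 -> bits=101100111
After insert 'cow': sets bits 2 8 -> bits=101100111
Not inserted: bat koi — query each against bits=101100111:
query bat: checks bit0=1, bit6=1 (all 1) -> maybe => FALSE POSITIVE
query koi: checks bit1=0, bit3=1 (has a 0) -> no => not a false positive
False positives (alphabetical): bat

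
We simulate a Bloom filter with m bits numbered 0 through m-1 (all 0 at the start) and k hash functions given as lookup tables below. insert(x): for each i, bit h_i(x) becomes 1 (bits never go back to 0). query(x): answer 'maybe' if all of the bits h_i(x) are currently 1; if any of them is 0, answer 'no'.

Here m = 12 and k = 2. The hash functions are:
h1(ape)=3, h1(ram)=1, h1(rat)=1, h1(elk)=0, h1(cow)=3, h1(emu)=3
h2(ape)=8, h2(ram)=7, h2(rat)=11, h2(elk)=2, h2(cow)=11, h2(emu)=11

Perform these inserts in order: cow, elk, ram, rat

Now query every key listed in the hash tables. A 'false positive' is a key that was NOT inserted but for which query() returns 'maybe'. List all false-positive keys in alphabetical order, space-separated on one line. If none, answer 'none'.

Start: bits=000000000000
After insert 'cow': sets bits 3 11 -> bits=000100000001
After insert 'elk': sets bits 0 2 -> bits=101100000001
After insert 'ram': sets bits 1 7 -> bits=111100010001
After insert 'rat': sets bits 1 11 -> bits=111100010001
Not inserted: ape emu — query each against bits=111100010001:
query ape: checks bit3=1, bit8=0 (has a 0) -> no => not a false positive
query emu: checks bit3=1, bit11=1 (all 1) -> maybe => FALSE POSITIVE
False positives (alphabetical): emu

Answer: emu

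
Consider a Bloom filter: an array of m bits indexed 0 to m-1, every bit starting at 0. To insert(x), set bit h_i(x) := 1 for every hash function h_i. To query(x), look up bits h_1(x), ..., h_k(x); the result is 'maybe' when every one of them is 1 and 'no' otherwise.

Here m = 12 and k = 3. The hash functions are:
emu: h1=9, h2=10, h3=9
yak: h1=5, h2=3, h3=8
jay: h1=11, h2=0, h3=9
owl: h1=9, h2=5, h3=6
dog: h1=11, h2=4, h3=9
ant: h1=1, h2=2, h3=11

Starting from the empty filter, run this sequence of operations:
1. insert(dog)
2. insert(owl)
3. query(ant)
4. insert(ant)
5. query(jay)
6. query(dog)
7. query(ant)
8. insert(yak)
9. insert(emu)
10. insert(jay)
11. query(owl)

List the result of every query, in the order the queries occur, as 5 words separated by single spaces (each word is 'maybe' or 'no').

Answer: no no maybe maybe maybe

Derivation:
Start: bits=000000000000
Op 1: insert dog -> sets bits 4 9 11 -> bits=000010000101
Op 2: insert owl -> sets bits 5 6 9 -> bits=000011100101
Op 3: query ant -> checks bit1=0, bit2=0, bit11=1 (has a 0) -> no
Op 4: insert ant -> sets bits 1 2 11 -> bits=011011100101
Op 5: query jay -> checks bit0=0, bit9=1, bit11=1 (has a 0) -> no
Op 6: query dog -> checks bit4=1, bit9=1, bit11=1 (all 1) -> maybe
Op 7: query ant -> checks bit1=1, bit2=1, bit11=1 (all 1) -> maybe
Op 8: insert yak -> sets bits 3 5 8 -> bits=011111101101
Op 9: insert emu -> sets bits 9 10 -> bits=011111101111
Op 10: insert jay -> sets bits 0 9 11 -> bits=111111101111
Op 11: query owl -> checks bit5=1, bit6=1, bit9=1 (all 1) -> maybe
Query results in order: no no maybe maybe maybe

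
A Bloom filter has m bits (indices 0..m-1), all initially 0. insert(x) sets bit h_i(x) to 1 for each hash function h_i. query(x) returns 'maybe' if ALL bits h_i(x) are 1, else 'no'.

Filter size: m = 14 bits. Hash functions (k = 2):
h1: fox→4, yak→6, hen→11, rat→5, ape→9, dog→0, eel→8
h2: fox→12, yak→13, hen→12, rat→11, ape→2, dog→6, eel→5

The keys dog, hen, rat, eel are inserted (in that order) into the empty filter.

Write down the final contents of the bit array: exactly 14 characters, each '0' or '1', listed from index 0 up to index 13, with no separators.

Answer: 10000110100110

Derivation:
Start: bits=00000000000000
After insert 'dog': sets bits 0 6 -> bits=10000010000000
After insert 'hen': sets bits 11 12 -> bits=10000010000110
After insert 'rat': sets bits 5 11 -> bits=10000110000110
After insert 'eel': sets bits 5 8 -> bits=10000110100110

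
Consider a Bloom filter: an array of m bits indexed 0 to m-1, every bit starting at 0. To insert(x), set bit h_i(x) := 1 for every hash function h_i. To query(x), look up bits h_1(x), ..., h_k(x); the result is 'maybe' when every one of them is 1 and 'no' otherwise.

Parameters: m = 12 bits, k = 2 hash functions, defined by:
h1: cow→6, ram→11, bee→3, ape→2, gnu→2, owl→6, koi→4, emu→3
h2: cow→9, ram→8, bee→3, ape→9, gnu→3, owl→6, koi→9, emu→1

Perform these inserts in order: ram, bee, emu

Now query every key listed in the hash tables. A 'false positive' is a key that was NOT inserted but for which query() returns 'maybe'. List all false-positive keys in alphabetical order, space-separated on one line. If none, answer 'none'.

Answer: none

Derivation:
Start: bits=000000000000
After insert 'ram': sets bits 8 11 -> bits=000000001001
After insert 'bee': sets bits 3 -> bits=000100001001
After insert 'emu': sets bits 1 3 -> bits=010100001001
Not inserted: ape cow gnu koi owl — query each against bits=010100001001:
query ape: checks bit2=0, bit9=0 (has a 0) -> no => not a false positive
query cow: checks bit6=0, bit9=0 (has a 0) -> no => not a false positive
query gnu: checks bit2=0, bit3=1 (has a 0) -> no => not a false positive
query koi: checks bit4=0, bit9=0 (has a 0) -> no => not a false positive
query owl: checks bit6=0 (has a 0) -> no => not a false positive
False positives (alphabetical): none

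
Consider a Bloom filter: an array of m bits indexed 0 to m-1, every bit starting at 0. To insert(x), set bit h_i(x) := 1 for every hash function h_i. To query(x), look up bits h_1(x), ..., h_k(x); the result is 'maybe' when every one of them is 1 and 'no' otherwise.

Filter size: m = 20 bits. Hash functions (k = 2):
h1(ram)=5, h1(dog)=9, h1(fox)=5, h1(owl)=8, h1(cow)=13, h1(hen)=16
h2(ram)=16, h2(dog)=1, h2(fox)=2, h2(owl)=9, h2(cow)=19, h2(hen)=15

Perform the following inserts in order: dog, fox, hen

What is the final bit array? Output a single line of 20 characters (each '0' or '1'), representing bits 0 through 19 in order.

Start: bits=00000000000000000000
After insert 'dog': sets bits 1 9 -> bits=01000000010000000000
After insert 'fox': sets bits 2 5 -> bits=01100100010000000000
After insert 'hen': sets bits 15 16 -> bits=01100100010000011000

Answer: 01100100010000011000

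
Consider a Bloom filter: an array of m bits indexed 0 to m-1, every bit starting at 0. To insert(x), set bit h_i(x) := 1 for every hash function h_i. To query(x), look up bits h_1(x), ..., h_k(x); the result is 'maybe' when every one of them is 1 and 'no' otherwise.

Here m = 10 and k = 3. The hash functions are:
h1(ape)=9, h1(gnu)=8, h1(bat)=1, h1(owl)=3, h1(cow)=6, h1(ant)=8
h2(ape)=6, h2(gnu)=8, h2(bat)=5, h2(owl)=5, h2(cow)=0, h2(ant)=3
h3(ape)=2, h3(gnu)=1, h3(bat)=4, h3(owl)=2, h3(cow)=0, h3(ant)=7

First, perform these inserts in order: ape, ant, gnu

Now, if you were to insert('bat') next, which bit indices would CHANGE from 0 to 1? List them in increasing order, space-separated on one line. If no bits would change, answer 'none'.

Answer: 4 5

Derivation:
Start: bits=0000000000
After insert 'ape': sets bits 2 6 9 -> bits=0010001001
After insert 'ant': sets bits 3 7 8 -> bits=0011001111
After insert 'gnu': sets bits 1 8 -> bits=0111001111
insert 'bat' would touch bits 1 4 5; currently bit1=1, bit4=0, bit5=0
Bits that are 0 among those (would change 0->1): 4 5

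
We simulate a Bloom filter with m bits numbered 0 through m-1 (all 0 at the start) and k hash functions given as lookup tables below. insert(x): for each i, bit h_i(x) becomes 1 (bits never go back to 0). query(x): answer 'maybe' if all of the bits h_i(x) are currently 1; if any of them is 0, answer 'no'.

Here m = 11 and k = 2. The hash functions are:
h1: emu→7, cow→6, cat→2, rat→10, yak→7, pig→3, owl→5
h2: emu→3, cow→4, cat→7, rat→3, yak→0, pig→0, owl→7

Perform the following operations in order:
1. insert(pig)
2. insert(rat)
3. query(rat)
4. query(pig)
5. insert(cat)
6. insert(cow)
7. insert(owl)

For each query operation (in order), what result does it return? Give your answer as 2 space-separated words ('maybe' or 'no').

Start: bits=00000000000
Op 1: insert pig -> sets bits 0 3 -> bits=10010000000
Op 2: insert rat -> sets bits 3 10 -> bits=10010000001
Op 3: query rat -> checks bit3=1, bit10=1 (all 1) -> maybe
Op 4: query pig -> checks bit0=1, bit3=1 (all 1) -> maybe
Op 5: insert cat -> sets bits 2 7 -> bits=10110001001
Op 6: insert cow -> sets bits 4 6 -> bits=10111011001
Op 7: insert owl -> sets bits 5 7 -> bits=10111111001
Query results in order: maybe maybe

Answer: maybe maybe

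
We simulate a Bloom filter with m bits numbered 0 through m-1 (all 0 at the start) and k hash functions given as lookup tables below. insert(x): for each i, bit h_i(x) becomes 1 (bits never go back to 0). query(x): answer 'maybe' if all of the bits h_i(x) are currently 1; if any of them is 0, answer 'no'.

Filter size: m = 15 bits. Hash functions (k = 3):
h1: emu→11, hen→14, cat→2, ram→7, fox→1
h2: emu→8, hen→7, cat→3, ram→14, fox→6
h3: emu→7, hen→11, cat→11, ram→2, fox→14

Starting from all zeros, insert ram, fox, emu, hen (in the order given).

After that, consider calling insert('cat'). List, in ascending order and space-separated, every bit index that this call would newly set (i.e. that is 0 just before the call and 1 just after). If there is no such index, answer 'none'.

Answer: 3

Derivation:
Start: bits=000000000000000
After insert 'ram': sets bits 2 7 14 -> bits=001000010000001
After insert 'fox': sets bits 1 6 14 -> bits=011000110000001
After insert 'emu': sets bits 7 8 11 -> bits=011000111001001
After insert 'hen': sets bits 7 11 14 -> bits=011000111001001
insert 'cat' would touch bits 2 3 11; currently bit2=1, bit3=0, bit11=1
Bits that are 0 among those (would change 0->1): 3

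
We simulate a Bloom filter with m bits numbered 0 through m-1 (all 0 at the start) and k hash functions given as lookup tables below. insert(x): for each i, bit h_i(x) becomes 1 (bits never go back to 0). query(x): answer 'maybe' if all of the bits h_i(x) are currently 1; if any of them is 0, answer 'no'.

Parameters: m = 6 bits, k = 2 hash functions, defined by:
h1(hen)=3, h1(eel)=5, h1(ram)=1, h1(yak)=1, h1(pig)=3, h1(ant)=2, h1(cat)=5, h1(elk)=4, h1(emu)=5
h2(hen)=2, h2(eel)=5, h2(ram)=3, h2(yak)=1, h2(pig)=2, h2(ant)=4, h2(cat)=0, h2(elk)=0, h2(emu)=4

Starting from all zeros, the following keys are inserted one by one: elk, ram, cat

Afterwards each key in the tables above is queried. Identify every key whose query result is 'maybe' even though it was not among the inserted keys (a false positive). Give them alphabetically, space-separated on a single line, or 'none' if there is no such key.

Start: bits=000000
After insert 'elk': sets bits 0 4 -> bits=100010
After insert 'ram': sets bits 1 3 -> bits=110110
After insert 'cat': sets bits 0 5 -> bits=110111
Not inserted: ant eel emu hen pig yak — query each against bits=110111:
query ant: checks bit2=0, bit4=1 (has a 0) -> no => not a false positive
query eel: checks bit5=1 (all 1) -> maybe => FALSE POSITIVE
query emu: checks bit4=1, bit5=1 (all 1) -> maybe => FALSE POSITIVE
query hen: checks bit2=0, bit3=1 (has a 0) -> no => not a false positive
query pig: checks bit2=0, bit3=1 (has a 0) -> no => not a false positive
query yak: checks bit1=1 (all 1) -> maybe => FALSE POSITIVE
False positives (alphabetical): eel emu yak

Answer: eel emu yak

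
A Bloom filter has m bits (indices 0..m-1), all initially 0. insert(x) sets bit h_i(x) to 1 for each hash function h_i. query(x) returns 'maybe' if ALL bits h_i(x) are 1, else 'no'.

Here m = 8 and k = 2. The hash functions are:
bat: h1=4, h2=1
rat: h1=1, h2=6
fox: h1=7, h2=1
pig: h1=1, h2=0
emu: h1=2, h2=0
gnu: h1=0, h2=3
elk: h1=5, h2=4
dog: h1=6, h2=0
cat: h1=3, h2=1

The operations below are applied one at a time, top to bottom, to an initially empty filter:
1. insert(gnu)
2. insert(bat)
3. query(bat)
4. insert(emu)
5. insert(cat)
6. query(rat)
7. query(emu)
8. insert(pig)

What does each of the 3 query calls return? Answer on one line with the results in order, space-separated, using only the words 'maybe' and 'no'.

Answer: maybe no maybe

Derivation:
Start: bits=00000000
Op 1: insert gnu -> sets bits 0 3 -> bits=10010000
Op 2: insert bat -> sets bits 1 4 -> bits=11011000
Op 3: query bat -> checks bit1=1, bit4=1 (all 1) -> maybe
Op 4: insert emu -> sets bits 0 2 -> bits=11111000
Op 5: insert cat -> sets bits 1 3 -> bits=11111000
Op 6: query rat -> checks bit1=1, bit6=0 (has a 0) -> no
Op 7: query emu -> checks bit0=1, bit2=1 (all 1) -> maybe
Op 8: insert pig -> sets bits 0 1 -> bits=11111000
Query results in order: maybe no maybe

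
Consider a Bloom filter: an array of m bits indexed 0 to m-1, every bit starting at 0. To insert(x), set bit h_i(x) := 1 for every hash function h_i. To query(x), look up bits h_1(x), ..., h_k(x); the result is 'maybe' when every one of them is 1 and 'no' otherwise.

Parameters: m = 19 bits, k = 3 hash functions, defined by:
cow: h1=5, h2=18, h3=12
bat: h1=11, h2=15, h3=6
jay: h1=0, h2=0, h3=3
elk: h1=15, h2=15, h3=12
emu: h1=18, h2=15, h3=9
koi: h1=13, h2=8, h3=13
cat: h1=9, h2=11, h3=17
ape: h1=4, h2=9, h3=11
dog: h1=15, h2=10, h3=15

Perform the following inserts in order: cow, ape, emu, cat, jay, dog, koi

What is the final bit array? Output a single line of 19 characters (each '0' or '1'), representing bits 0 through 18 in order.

Start: bits=0000000000000000000
After insert 'cow': sets bits 5 12 18 -> bits=0000010000001000001
After insert 'ape': sets bits 4 9 11 -> bits=0000110001011000001
After insert 'emu': sets bits 9 15 18 -> bits=0000110001011001001
After insert 'cat': sets bits 9 11 17 -> bits=0000110001011001011
After insert 'jay': sets bits 0 3 -> bits=1001110001011001011
After insert 'dog': sets bits 10 15 -> bits=1001110001111001011
After insert 'koi': sets bits 8 13 -> bits=1001110011111101011

Answer: 1001110011111101011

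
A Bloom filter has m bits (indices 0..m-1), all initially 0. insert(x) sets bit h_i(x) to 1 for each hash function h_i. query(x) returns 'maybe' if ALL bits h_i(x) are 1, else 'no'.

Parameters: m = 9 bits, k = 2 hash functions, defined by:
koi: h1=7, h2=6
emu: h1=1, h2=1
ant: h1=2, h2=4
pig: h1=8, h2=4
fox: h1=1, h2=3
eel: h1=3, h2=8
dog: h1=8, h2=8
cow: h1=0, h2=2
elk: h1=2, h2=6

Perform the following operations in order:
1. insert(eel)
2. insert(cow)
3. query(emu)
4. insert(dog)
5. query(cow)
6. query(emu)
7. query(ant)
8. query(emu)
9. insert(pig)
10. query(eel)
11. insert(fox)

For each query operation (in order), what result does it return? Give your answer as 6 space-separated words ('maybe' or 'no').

Answer: no maybe no no no maybe

Derivation:
Start: bits=000000000
Op 1: insert eel -> sets bits 3 8 -> bits=000100001
Op 2: insert cow -> sets bits 0 2 -> bits=101100001
Op 3: query emu -> checks bit1=0 (has a 0) -> no
Op 4: insert dog -> sets bits 8 -> bits=101100001
Op 5: query cow -> checks bit0=1, bit2=1 (all 1) -> maybe
Op 6: query emu -> checks bit1=0 (has a 0) -> no
Op 7: query ant -> checks bit2=1, bit4=0 (has a 0) -> no
Op 8: query emu -> checks bit1=0 (has a 0) -> no
Op 9: insert pig -> sets bits 4 8 -> bits=101110001
Op 10: query eel -> checks bit3=1, bit8=1 (all 1) -> maybe
Op 11: insert fox -> sets bits 1 3 -> bits=111110001
Query results in order: no maybe no no no maybe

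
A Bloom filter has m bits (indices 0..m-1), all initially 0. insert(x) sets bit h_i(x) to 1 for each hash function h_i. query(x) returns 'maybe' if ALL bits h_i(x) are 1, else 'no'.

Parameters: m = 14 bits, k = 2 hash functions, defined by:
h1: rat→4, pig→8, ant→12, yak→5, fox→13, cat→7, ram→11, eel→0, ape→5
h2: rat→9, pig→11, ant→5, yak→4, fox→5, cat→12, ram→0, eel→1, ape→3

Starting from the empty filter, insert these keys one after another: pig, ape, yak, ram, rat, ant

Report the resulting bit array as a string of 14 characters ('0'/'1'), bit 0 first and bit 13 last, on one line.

Start: bits=00000000000000
After insert 'pig': sets bits 8 11 -> bits=00000000100100
After insert 'ape': sets bits 3 5 -> bits=00010100100100
After insert 'yak': sets bits 4 5 -> bits=00011100100100
After insert 'ram': sets bits 0 11 -> bits=10011100100100
After insert 'rat': sets bits 4 9 -> bits=10011100110100
After insert 'ant': sets bits 5 12 -> bits=10011100110110

Answer: 10011100110110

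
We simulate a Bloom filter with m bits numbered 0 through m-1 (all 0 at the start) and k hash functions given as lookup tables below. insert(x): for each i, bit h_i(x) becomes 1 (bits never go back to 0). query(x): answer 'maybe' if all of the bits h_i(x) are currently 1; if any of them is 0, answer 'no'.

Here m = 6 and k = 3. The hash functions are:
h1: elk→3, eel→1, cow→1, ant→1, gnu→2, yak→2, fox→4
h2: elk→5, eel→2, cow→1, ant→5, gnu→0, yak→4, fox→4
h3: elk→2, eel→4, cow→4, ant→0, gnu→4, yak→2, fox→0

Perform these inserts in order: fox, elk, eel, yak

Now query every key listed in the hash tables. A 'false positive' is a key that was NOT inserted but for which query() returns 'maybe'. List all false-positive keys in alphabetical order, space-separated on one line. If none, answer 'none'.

Start: bits=000000
After insert 'fox': sets bits 0 4 -> bits=100010
After insert 'elk': sets bits 2 3 5 -> bits=101111
After insert 'eel': sets bits 1 2 4 -> bits=111111
After insert 'yak': sets bits 2 4 -> bits=111111
Not inserted: ant cow gnu — query each against bits=111111:
query ant: checks bit0=1, bit1=1, bit5=1 (all 1) -> maybe => FALSE POSITIVE
query cow: checks bit1=1, bit4=1 (all 1) -> maybe => FALSE POSITIVE
query gnu: checks bit0=1, bit2=1, bit4=1 (all 1) -> maybe => FALSE POSITIVE
False positives (alphabetical): ant cow gnu

Answer: ant cow gnu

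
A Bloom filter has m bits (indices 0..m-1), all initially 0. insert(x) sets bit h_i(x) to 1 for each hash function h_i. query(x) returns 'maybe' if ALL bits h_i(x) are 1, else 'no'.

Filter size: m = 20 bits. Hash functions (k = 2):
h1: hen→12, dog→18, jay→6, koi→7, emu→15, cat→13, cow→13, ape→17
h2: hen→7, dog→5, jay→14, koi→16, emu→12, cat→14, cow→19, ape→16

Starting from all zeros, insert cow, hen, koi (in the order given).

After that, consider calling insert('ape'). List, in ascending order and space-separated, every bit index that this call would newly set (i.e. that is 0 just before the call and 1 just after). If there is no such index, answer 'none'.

Start: bits=00000000000000000000
After insert 'cow': sets bits 13 19 -> bits=00000000000001000001
After insert 'hen': sets bits 7 12 -> bits=00000001000011000001
After insert 'koi': sets bits 7 16 -> bits=00000001000011001001
insert 'ape' would touch bits 16 17; currently bit16=1, bit17=0
Bits that are 0 among those (would change 0->1): 17

Answer: 17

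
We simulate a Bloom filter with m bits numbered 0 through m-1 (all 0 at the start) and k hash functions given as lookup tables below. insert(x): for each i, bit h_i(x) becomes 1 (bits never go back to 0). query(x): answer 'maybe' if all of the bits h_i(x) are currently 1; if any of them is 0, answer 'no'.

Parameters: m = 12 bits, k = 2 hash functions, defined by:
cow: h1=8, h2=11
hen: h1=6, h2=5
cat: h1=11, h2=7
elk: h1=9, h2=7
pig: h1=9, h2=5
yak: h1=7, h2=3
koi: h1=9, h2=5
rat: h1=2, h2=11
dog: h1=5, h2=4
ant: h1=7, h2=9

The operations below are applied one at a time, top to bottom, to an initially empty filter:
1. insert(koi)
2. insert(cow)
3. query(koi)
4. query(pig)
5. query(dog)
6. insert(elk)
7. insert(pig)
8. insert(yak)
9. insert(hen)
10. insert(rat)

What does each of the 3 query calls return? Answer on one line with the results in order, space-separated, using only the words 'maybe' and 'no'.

Answer: maybe maybe no

Derivation:
Start: bits=000000000000
Op 1: insert koi -> sets bits 5 9 -> bits=000001000100
Op 2: insert cow -> sets bits 8 11 -> bits=000001001101
Op 3: query koi -> checks bit5=1, bit9=1 (all 1) -> maybe
Op 4: query pig -> checks bit5=1, bit9=1 (all 1) -> maybe
Op 5: query dog -> checks bit4=0, bit5=1 (has a 0) -> no
Op 6: insert elk -> sets bits 7 9 -> bits=000001011101
Op 7: insert pig -> sets bits 5 9 -> bits=000001011101
Op 8: insert yak -> sets bits 3 7 -> bits=000101011101
Op 9: insert hen -> sets bits 5 6 -> bits=000101111101
Op 10: insert rat -> sets bits 2 11 -> bits=001101111101
Query results in order: maybe maybe no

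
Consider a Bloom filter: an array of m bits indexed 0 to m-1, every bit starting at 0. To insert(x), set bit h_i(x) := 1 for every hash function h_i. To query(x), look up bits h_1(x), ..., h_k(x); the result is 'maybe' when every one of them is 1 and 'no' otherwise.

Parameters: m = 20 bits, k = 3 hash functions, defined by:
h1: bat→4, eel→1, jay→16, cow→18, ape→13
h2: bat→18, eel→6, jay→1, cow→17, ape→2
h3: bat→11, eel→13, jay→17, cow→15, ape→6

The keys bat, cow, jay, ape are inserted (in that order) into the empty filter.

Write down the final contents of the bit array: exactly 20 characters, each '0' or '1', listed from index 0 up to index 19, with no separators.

Answer: 01101010000101011110

Derivation:
Start: bits=00000000000000000000
After insert 'bat': sets bits 4 11 18 -> bits=00001000000100000010
After insert 'cow': sets bits 15 17 18 -> bits=00001000000100010110
After insert 'jay': sets bits 1 16 17 -> bits=01001000000100011110
After insert 'ape': sets bits 2 6 13 -> bits=01101010000101011110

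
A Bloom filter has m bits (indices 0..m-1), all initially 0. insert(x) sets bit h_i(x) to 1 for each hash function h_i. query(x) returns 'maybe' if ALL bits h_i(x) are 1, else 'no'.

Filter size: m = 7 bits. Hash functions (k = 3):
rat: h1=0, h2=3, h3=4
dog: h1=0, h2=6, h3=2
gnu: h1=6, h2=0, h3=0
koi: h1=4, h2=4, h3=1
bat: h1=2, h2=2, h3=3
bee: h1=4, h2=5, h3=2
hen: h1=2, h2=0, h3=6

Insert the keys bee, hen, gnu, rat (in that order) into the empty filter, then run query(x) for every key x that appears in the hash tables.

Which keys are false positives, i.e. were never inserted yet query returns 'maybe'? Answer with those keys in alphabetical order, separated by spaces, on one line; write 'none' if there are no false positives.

Start: bits=0000000
After insert 'bee': sets bits 2 4 5 -> bits=0010110
After insert 'hen': sets bits 0 2 6 -> bits=1010111
After insert 'gnu': sets bits 0 6 -> bits=1010111
After insert 'rat': sets bits 0 3 4 -> bits=1011111
Not inserted: bat dog koi — query each against bits=1011111:
query bat: checks bit2=1, bit3=1 (all 1) -> maybe => FALSE POSITIVE
query dog: checks bit0=1, bit2=1, bit6=1 (all 1) -> maybe => FALSE POSITIVE
query koi: checks bit1=0, bit4=1 (has a 0) -> no => not a false positive
False positives (alphabetical): bat dog

Answer: bat dog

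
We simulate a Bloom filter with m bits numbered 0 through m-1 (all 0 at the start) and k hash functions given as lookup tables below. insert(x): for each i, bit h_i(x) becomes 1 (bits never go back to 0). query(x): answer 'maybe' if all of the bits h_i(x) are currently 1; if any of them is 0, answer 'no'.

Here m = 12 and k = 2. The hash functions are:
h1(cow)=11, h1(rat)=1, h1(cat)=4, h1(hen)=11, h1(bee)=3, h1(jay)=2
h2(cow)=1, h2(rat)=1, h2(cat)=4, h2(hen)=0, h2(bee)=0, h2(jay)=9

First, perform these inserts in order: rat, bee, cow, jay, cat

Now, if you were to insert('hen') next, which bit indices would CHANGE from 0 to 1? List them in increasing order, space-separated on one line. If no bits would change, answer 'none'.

Answer: none

Derivation:
Start: bits=000000000000
After insert 'rat': sets bits 1 -> bits=010000000000
After insert 'bee': sets bits 0 3 -> bits=110100000000
After insert 'cow': sets bits 1 11 -> bits=110100000001
After insert 'jay': sets bits 2 9 -> bits=111100000101
After insert 'cat': sets bits 4 -> bits=111110000101
insert 'hen' would touch bits 0 11; currently bit0=1, bit11=1
Bits that are 0 among those (would change 0->1): none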